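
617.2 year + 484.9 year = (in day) 4.023e+05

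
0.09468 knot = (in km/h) 0.1753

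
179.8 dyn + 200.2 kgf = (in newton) 1963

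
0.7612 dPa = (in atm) 7.512e-07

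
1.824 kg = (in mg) 1.824e+06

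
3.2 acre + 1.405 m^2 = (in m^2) 1.295e+04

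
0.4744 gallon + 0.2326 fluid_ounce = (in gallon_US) 0.4762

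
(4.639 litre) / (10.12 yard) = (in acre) 1.239e-07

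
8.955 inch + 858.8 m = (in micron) 8.59e+08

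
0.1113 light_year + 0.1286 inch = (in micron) 1.053e+21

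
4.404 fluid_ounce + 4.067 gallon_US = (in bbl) 0.09765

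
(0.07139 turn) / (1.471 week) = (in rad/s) 5.042e-07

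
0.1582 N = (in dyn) 1.582e+04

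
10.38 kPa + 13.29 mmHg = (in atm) 0.1199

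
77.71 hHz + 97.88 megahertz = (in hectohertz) 9.789e+05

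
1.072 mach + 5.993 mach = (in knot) 4676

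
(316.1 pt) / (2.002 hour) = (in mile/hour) 3.461e-05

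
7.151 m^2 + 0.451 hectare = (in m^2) 4517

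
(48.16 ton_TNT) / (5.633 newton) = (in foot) 1.174e+11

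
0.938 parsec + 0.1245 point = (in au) 1.935e+05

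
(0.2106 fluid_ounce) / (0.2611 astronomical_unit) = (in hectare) 1.595e-20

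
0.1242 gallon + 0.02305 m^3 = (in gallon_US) 6.213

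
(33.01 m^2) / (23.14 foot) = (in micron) 4.68e+06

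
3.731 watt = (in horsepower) 0.005003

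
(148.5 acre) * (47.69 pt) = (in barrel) 6.359e+04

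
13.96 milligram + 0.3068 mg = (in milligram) 14.27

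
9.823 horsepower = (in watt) 7325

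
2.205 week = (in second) 1.334e+06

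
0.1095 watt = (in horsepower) 0.0001468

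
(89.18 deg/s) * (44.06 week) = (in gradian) 2.64e+09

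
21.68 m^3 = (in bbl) 136.4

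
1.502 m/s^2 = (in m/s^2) 1.502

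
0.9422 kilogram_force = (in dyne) 9.24e+05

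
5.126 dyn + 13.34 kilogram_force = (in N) 130.8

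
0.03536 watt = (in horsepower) 4.742e-05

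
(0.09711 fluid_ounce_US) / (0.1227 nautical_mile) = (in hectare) 1.264e-12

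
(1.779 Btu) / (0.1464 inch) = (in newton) 5.048e+05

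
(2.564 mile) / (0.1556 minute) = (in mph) 988.7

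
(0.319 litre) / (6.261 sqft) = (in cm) 0.05484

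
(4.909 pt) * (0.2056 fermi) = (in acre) 8.798e-23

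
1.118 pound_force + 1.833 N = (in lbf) 1.53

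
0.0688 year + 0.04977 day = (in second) 2.174e+06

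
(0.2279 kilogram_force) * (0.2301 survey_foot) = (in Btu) 0.0001486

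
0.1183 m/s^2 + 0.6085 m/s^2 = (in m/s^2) 0.7268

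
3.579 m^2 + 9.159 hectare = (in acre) 22.63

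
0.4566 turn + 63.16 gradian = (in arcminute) 1.327e+04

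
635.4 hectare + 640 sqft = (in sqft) 6.839e+07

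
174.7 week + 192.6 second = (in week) 174.7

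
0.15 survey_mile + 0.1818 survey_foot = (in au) 1.614e-09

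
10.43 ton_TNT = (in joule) 4.364e+10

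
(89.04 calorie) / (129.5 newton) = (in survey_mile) 0.001788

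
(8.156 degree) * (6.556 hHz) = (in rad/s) 93.32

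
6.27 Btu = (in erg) 6.615e+10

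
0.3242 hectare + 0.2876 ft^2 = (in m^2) 3242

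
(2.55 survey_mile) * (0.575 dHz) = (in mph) 527.9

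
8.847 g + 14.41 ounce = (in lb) 0.9201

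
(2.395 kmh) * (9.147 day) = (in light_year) 5.557e-11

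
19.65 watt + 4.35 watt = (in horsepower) 0.03218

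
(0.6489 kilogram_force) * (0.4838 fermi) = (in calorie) 7.358e-16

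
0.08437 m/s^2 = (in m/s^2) 0.08437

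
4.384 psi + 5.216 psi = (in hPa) 661.9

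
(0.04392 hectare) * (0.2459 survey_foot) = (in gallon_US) 8696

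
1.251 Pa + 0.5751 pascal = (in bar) 1.826e-05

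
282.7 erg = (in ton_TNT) 6.757e-15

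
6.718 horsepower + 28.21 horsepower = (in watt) 2.605e+04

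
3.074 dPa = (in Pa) 0.3074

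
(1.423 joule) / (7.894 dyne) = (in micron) 1.803e+10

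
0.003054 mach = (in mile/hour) 2.326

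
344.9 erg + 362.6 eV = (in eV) 2.153e+14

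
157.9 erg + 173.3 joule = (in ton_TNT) 4.142e-08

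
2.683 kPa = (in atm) 0.02648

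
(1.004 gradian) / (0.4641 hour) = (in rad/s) 9.439e-06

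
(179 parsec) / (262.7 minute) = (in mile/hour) 7.839e+14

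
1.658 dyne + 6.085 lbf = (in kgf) 2.76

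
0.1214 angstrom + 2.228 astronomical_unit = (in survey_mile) 2.071e+08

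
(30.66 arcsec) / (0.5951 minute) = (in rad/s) 4.163e-06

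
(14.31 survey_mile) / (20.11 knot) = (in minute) 37.1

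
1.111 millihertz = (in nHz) 1.111e+06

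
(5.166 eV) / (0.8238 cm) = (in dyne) 1.005e-11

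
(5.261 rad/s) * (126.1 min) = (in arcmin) 1.368e+08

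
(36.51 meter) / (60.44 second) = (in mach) 0.001774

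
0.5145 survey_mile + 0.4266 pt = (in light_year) 8.752e-14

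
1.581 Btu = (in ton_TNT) 3.987e-07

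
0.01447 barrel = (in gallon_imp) 0.506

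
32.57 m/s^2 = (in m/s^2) 32.57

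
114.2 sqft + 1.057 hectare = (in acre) 2.615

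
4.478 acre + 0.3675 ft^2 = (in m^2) 1.812e+04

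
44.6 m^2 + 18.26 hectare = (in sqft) 1.966e+06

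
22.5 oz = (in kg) 0.6379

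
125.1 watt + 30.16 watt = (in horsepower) 0.2082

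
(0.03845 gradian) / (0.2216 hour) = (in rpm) 7.23e-06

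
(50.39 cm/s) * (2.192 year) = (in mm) 3.483e+10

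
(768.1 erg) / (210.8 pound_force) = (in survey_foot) 2.687e-07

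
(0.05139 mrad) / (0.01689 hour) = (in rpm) 8.071e-06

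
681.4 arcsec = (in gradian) 0.2103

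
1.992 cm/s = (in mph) 0.04456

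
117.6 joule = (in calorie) 28.11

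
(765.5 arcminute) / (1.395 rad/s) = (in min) 0.00266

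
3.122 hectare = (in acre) 7.715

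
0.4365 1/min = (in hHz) 7.275e-05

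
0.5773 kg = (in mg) 5.773e+05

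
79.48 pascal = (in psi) 0.01153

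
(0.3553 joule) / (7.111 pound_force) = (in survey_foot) 0.03685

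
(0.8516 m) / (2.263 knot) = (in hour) 0.0002032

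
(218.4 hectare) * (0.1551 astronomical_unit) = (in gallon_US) 1.339e+19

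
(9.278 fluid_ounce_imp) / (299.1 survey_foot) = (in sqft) 3.113e-05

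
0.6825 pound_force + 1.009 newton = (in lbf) 0.9093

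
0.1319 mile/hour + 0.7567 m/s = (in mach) 0.002395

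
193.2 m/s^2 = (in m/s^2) 193.2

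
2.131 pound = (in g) 966.6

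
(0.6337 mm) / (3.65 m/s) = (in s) 0.0001736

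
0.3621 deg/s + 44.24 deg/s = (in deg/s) 44.6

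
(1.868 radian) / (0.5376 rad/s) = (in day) 4.022e-05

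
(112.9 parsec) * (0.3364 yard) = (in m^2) 1.072e+18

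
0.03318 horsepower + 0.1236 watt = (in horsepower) 0.03335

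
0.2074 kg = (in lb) 0.4572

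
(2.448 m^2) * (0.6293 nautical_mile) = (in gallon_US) 7.537e+05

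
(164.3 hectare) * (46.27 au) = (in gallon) 3.004e+21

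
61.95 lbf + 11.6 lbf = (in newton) 327.2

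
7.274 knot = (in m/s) 3.742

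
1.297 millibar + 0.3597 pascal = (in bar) 0.001301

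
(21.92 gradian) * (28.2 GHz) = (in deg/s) 5.563e+11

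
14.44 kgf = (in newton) 141.6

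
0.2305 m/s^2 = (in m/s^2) 0.2305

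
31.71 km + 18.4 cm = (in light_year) 3.352e-12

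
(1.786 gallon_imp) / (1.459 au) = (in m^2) 3.72e-14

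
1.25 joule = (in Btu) 0.001185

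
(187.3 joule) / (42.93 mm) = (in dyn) 4.363e+08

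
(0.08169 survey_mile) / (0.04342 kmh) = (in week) 0.01802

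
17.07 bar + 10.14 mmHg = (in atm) 16.86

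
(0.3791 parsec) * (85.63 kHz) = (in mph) 2.241e+21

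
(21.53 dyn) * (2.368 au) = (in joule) 7.627e+07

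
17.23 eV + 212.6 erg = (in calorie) 5.081e-06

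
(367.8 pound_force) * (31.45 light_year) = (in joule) 4.868e+20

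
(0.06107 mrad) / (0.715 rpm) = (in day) 9.44e-09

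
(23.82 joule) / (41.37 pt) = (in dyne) 1.632e+08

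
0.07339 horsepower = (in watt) 54.73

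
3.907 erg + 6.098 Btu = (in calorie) 1538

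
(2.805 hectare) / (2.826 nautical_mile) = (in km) 0.005359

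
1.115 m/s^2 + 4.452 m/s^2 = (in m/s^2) 5.567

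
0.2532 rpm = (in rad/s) 0.02652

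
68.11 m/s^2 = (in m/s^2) 68.11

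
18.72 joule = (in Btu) 0.01774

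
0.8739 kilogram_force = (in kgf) 0.8739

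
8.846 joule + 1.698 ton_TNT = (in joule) 7.104e+09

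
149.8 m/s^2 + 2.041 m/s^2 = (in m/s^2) 151.8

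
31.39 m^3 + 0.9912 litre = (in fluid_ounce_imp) 1.105e+06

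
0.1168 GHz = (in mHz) 1.168e+11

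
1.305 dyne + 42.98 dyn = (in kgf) 4.516e-05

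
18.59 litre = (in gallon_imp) 4.089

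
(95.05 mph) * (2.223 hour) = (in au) 2.273e-06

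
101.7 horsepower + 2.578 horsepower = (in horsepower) 104.3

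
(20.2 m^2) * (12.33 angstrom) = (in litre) 2.491e-05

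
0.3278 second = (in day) 3.794e-06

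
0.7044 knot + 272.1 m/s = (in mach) 0.8002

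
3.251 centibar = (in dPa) 3.251e+04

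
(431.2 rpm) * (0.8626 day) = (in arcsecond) 6.942e+11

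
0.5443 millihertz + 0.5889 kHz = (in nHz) 5.889e+11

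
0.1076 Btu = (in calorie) 27.13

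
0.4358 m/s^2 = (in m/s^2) 0.4358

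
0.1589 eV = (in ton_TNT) 6.085e-30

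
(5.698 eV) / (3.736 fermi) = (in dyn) 24.44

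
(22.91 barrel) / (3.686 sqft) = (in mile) 0.006609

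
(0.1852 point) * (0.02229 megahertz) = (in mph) 3.258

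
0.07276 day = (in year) 0.0001993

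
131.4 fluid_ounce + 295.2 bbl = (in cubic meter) 46.94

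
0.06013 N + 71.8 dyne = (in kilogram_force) 0.006205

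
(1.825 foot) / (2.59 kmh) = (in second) 0.7732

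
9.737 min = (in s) 584.2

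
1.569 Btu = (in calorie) 395.6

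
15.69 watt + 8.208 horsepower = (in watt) 6136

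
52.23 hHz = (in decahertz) 522.3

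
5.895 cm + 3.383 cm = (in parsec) 3.007e-18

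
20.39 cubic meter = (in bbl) 128.2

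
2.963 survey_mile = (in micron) 4.768e+09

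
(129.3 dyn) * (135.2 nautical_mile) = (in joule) 323.8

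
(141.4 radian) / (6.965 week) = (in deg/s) 0.001923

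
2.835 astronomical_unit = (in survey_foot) 1.391e+12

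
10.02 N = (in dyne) 1.002e+06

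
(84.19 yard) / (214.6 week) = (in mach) 1.742e-09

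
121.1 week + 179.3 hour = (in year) 2.343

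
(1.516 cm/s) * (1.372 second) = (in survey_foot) 0.06824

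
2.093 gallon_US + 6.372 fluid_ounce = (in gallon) 2.143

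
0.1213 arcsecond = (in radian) 5.881e-07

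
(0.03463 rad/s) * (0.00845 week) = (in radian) 177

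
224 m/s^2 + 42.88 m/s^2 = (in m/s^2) 266.9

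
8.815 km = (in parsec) 2.857e-13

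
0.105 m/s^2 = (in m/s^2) 0.105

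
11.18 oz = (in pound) 0.6987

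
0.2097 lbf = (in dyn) 9.328e+04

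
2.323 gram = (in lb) 0.005121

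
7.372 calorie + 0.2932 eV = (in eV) 1.925e+20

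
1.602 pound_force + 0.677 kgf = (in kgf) 1.404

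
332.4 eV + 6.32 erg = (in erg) 6.32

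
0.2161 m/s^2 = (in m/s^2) 0.2161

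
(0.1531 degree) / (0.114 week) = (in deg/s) 2.221e-06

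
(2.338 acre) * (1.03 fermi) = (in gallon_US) 2.574e-09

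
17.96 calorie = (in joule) 75.14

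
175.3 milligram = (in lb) 0.0003865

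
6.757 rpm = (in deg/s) 40.54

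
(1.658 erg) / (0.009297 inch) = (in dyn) 70.21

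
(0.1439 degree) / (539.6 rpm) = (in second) 4.445e-05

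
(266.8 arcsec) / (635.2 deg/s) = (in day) 1.35e-09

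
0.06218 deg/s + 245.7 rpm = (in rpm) 245.7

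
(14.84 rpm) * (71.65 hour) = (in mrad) 4.008e+08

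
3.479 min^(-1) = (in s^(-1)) 0.05798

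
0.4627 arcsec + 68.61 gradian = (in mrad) 1078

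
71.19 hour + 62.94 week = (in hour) 1.065e+04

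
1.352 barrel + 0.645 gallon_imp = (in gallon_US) 57.56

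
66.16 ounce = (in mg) 1.876e+06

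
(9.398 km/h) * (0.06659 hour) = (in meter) 625.8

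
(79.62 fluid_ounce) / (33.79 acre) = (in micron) 0.01722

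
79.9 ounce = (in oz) 79.9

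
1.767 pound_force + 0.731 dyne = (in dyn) 7.86e+05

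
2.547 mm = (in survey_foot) 0.008356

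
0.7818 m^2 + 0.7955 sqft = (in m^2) 0.8557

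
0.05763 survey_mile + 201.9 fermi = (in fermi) 9.275e+16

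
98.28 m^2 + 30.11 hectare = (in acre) 74.43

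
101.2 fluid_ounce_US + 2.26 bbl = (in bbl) 2.279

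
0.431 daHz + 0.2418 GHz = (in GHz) 0.2418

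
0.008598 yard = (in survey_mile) 4.885e-06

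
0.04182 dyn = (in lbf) 9.402e-08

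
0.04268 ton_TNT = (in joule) 1.786e+08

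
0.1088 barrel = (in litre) 17.3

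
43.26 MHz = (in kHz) 4.326e+04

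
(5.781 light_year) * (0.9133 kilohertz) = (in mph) 1.117e+20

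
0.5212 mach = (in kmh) 638.9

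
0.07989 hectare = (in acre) 0.1974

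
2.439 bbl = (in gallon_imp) 85.3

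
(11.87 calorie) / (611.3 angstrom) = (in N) 8.124e+08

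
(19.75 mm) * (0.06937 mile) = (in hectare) 0.0002205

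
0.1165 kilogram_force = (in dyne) 1.142e+05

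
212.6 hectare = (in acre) 525.3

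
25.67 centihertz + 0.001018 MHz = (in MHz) 0.001018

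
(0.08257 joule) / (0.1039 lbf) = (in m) 0.1787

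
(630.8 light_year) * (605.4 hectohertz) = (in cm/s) 3.613e+25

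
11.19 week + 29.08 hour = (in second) 6.872e+06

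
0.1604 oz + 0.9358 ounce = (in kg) 0.03108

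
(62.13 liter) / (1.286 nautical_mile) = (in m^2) 2.609e-05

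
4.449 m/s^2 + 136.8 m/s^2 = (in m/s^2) 141.2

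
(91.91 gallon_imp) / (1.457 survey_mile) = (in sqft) 0.001918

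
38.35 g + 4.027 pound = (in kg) 1.865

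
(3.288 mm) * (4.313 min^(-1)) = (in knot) 0.0004594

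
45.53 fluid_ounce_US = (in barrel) 0.008469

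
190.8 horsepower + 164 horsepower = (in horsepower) 354.8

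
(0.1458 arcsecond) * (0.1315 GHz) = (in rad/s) 92.95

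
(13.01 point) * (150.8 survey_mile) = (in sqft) 1.199e+04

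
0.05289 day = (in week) 0.007556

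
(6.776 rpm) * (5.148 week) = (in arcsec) 4.557e+11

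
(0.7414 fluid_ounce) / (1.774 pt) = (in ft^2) 0.3771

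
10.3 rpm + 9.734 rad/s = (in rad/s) 10.81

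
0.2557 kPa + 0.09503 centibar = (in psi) 0.05087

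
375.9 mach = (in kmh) 4.608e+05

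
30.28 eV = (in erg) 4.851e-11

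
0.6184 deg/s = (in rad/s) 0.01079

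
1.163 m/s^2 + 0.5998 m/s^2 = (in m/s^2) 1.763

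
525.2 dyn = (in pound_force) 0.001181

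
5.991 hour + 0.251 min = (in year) 0.0006844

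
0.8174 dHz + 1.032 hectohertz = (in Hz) 103.3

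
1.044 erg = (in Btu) 9.895e-11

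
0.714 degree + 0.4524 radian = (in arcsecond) 9.588e+04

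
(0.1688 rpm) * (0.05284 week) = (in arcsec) 1.165e+08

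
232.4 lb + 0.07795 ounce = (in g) 1.054e+05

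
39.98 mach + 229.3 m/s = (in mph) 3.096e+04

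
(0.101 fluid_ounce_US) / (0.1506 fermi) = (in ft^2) 2.135e+11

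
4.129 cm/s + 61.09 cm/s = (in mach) 0.001915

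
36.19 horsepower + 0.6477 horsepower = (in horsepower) 36.84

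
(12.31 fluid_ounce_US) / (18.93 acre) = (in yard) 5.197e-09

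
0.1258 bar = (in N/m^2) 1.258e+04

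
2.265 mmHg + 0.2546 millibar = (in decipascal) 3274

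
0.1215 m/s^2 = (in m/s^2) 0.1215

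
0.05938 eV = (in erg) 9.514e-14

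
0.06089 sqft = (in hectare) 5.657e-07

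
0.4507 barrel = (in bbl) 0.4507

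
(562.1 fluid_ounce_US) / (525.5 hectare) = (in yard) 3.459e-09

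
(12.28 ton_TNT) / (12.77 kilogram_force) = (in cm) 4.103e+10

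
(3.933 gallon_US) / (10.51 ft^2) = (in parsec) 4.941e-19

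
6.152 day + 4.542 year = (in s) 1.438e+08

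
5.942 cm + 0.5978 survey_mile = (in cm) 9.621e+04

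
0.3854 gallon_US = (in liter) 1.459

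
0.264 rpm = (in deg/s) 1.584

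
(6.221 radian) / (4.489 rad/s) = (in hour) 0.000385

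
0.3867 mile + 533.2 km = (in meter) 5.338e+05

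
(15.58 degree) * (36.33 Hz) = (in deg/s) 566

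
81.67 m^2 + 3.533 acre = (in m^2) 1.438e+04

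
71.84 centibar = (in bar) 0.7184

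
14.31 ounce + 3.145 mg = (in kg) 0.4057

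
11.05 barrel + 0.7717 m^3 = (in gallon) 668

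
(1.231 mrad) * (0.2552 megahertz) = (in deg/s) 1.8e+04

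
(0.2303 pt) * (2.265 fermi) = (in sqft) 1.981e-18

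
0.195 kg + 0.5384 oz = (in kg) 0.2103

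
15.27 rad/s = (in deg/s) 874.9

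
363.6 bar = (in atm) 358.8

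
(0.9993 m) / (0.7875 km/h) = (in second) 4.568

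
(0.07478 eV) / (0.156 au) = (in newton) 5.134e-31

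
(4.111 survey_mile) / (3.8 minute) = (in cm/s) 2902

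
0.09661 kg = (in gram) 96.61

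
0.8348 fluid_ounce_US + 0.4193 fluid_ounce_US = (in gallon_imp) 0.008158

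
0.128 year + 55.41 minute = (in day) 46.76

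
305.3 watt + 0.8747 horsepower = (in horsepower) 1.284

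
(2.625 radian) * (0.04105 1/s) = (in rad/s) 0.1078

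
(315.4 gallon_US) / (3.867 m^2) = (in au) 2.064e-12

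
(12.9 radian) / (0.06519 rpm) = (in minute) 31.49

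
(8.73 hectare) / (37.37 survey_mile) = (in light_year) 1.534e-16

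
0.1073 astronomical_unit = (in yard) 1.755e+10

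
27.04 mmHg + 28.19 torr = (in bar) 0.07363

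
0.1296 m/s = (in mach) 0.0003806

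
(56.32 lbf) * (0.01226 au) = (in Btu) 4.355e+08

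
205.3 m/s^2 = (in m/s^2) 205.3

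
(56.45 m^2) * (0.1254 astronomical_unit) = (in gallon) 2.798e+14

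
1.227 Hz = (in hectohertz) 0.01227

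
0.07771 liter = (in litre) 0.07771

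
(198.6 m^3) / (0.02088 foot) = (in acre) 7.711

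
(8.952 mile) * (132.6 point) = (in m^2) 673.9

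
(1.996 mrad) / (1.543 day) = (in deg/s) 8.578e-07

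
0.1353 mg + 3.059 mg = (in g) 0.003194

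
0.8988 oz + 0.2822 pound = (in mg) 1.535e+05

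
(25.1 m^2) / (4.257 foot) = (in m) 19.34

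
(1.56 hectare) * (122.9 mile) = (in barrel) 1.941e+10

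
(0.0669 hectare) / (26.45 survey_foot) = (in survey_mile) 0.05156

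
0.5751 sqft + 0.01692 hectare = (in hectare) 0.01693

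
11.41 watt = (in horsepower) 0.0153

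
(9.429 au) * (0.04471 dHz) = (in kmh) 2.27e+10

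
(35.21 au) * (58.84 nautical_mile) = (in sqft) 6.178e+18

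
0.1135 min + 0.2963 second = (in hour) 0.001974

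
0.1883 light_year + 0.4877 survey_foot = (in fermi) 1.781e+30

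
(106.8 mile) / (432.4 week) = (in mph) 0.00147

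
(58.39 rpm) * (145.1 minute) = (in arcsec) 1.098e+10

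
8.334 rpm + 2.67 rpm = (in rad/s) 1.152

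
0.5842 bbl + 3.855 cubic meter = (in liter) 3948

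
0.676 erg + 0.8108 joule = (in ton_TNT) 1.938e-10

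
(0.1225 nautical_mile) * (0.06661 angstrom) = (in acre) 3.734e-13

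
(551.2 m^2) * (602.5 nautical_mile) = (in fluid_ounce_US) 2.08e+13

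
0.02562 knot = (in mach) 3.871e-05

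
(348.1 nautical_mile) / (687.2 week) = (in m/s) 0.001551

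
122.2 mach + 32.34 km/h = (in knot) 8.09e+04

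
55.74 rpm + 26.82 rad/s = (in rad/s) 32.66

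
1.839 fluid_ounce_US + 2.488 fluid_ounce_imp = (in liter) 0.1251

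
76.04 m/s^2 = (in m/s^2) 76.04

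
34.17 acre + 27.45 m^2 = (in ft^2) 1.489e+06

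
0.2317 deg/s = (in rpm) 0.03862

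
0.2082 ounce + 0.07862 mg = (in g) 5.902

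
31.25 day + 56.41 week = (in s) 3.682e+07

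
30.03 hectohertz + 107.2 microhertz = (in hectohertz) 30.03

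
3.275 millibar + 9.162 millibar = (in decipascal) 1.244e+04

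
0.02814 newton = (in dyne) 2814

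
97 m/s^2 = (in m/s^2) 97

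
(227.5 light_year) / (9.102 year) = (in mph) 1.677e+10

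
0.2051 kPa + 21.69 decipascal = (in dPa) 2073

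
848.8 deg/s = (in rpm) 141.5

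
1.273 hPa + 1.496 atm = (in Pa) 1.517e+05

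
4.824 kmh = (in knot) 2.605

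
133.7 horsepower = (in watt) 9.97e+04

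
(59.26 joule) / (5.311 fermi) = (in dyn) 1.116e+21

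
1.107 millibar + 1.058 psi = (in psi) 1.074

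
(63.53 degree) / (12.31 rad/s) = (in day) 1.043e-06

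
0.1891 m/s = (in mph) 0.423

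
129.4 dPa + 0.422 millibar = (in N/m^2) 55.14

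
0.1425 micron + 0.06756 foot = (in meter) 0.02059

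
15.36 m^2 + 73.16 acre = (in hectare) 29.61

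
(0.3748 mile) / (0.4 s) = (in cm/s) 1.508e+05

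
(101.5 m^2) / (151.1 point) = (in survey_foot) 6247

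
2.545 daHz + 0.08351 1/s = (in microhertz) 2.553e+07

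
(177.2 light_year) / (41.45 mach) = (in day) 1.375e+09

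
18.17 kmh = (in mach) 0.01482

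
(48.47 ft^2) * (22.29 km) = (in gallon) 2.652e+07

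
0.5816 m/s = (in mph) 1.301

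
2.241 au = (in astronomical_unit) 2.241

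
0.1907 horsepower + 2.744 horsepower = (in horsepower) 2.935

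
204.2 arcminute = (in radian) 0.0594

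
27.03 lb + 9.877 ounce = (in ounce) 442.4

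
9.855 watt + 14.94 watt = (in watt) 24.8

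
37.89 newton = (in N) 37.89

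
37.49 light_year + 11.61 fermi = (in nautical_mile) 1.915e+14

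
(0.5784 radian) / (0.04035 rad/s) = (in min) 0.2389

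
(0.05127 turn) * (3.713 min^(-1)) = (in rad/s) 0.01994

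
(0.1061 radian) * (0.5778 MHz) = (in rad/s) 6.13e+04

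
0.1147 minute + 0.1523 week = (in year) 0.002921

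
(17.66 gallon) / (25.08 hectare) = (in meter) 2.665e-07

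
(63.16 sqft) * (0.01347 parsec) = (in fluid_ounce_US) 8.247e+19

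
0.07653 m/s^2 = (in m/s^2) 0.07653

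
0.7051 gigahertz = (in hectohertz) 7.051e+06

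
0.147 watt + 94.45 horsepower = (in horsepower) 94.45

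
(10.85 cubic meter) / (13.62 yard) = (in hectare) 8.712e-05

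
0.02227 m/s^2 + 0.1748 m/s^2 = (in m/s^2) 0.1971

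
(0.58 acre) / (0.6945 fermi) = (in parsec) 109.5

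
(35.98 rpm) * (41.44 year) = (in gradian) 3.135e+11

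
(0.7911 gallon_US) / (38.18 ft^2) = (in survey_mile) 5.246e-07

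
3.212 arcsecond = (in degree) 0.0008922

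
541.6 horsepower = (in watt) 4.039e+05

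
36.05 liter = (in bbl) 0.2267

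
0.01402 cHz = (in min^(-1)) 0.008412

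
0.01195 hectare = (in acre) 0.02953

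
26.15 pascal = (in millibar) 0.2615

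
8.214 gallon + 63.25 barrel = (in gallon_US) 2665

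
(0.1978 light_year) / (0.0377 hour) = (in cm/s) 1.379e+15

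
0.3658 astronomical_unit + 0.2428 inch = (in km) 5.472e+07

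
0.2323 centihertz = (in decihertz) 0.02323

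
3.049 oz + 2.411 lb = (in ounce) 41.62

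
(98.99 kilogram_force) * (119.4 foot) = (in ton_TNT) 8.444e-06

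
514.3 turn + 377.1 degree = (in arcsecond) 6.679e+08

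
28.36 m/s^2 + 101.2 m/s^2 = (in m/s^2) 129.6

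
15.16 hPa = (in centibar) 1.516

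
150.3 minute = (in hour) 2.505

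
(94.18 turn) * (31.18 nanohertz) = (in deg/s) 0.001057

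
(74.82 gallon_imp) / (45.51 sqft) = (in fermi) 8.045e+13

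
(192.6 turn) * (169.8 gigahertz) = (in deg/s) 1.177e+16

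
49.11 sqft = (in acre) 0.001127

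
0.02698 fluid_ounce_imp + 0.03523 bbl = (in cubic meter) 0.005602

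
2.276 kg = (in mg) 2.276e+06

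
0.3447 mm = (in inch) 0.01357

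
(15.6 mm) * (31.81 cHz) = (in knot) 0.009646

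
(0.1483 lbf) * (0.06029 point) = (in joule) 1.403e-05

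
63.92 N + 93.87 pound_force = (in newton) 481.5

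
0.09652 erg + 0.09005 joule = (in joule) 0.09005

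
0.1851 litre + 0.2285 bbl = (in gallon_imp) 8.032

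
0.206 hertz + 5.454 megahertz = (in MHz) 5.454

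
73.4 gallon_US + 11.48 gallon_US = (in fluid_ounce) 1.086e+04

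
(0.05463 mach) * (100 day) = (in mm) 1.607e+11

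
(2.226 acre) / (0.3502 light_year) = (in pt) 7.707e-09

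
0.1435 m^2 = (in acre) 3.546e-05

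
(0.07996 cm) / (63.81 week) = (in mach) 6.085e-14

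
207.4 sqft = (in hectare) 0.001927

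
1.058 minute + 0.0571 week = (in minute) 576.6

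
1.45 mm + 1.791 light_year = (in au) 1.133e+05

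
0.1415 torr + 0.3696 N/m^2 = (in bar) 0.0001923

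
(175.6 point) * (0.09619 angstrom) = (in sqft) 6.414e-12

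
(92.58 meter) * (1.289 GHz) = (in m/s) 1.193e+11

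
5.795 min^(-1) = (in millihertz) 96.58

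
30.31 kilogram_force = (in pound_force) 66.82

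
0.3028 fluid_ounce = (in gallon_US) 0.002366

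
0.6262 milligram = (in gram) 0.0006262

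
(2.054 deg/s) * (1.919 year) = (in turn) 3.453e+05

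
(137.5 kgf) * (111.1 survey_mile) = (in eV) 1.505e+27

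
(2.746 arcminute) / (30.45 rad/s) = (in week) 4.337e-11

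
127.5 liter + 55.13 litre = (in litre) 182.6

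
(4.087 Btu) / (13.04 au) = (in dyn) 0.000221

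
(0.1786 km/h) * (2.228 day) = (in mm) 9.55e+06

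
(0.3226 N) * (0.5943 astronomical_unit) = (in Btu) 2.718e+07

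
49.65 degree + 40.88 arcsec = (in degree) 49.66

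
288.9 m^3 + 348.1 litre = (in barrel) 1819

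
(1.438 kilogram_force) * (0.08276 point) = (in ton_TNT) 9.84e-14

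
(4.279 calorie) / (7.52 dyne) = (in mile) 147.9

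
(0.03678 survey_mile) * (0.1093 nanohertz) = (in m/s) 6.47e-09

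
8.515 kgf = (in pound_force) 18.77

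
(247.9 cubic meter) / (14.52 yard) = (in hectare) 0.001867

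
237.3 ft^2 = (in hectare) 0.002205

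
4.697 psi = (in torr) 242.9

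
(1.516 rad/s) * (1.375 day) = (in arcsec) 3.715e+10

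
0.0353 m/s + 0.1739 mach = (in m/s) 59.25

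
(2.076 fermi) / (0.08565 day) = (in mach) 8.239e-22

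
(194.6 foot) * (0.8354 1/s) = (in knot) 96.32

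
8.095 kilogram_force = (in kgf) 8.095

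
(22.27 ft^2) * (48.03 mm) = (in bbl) 0.625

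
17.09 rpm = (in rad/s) 1.79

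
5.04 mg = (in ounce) 0.0001778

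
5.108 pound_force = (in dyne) 2.272e+06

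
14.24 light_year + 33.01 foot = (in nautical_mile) 7.274e+13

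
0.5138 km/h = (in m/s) 0.1427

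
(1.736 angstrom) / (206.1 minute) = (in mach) 4.123e-17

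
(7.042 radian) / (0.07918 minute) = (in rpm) 14.15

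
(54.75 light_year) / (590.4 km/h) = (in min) 5.264e+13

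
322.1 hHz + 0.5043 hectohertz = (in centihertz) 3.226e+06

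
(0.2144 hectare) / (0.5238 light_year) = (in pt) 1.226e-09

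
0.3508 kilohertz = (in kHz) 0.3508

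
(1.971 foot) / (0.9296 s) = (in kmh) 2.327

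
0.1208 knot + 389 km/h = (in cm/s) 1.081e+04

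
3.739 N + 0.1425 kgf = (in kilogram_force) 0.5238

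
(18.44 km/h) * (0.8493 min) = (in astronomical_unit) 1.745e-09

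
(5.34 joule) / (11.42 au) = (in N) 3.126e-12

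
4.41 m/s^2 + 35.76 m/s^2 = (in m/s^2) 40.17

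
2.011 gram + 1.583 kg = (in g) 1585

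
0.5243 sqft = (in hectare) 4.871e-06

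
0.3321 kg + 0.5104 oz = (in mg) 3.466e+05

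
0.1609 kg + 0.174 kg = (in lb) 0.7383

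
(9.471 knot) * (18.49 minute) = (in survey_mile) 3.359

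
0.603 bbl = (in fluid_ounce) 3242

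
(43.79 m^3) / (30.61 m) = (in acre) 0.0003535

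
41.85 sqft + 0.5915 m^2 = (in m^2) 4.479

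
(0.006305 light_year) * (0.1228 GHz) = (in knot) 1.424e+22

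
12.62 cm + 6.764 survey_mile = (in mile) 6.764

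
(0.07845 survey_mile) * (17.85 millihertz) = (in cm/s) 225.4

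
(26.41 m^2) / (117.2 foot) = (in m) 0.7393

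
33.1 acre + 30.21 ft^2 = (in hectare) 13.4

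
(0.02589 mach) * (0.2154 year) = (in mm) 5.988e+10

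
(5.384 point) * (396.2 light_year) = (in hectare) 7.119e+11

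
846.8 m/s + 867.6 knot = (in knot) 2514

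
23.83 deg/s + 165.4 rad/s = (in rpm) 1583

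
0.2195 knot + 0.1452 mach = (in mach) 0.1455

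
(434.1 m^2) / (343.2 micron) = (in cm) 1.265e+08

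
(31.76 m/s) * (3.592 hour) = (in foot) 1.347e+06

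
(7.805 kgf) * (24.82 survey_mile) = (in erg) 3.057e+13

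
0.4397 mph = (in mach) 0.0005773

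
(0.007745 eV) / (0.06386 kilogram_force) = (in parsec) 6.421e-38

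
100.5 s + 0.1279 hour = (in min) 9.349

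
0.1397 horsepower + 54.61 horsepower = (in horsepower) 54.75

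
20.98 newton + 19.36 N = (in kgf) 4.114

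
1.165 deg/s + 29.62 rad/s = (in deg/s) 1698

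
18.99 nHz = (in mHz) 1.899e-05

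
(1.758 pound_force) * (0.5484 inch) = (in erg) 1.089e+06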